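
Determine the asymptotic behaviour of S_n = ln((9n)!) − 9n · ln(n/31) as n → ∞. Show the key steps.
S_n ~ 9n · (ln 279 − 1) + O(ln n)

Stirling: ln((9n)!) = 9n ln(9n) − 9n + O(ln n).
  S_n = 9n ln(9n) − 9n − 9n ln(n/31) + O(ln n)
      = 9n ln(9n) − 9n ln n + 9n ln 31 − 9n + O(ln n)
      = 9n ln 9 + 9n ln 31 − 9n + O(ln n)
      = 9n (ln 279 − 1) + O(ln n).
Numerically ln(279) − 1 ≈ 4.6312.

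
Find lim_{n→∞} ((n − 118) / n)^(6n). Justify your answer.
lim = e^(−708)

Rewrite as (1 − 118/n)^(6n). By the standard limit (1 + x/n)^n → e^x, we have (1 − 118/n)^n → e^(−118), and raising to the 6th power gives e^(−708).
More precisely, ln[(1 − 118/n)^(6n)] = 6n · ln(1 − 118/n) = 6n · (-118/n + O(1/n^2)) = -708 + O(1/n) → -708.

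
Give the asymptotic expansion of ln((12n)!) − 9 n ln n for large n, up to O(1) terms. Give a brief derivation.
ln((12n)!) − 9 n ln n = 3 n ln n + 12(ln 12 − 1) n + (1/2) ln(2π·12n) + O(1/n)

Stirling: ln((12n)!) = 12n ln(12n) − 12n + (1/2) ln(2π·12n) + O(1/n).
Expand 12n ln(12n) = 12n (ln n + ln 12) = 12n ln n + 12n ln 12.
Subtract 9n ln n: leading term is (12 − 9) n ln n = 3 n ln n. The next term is 12n ln 12 − 12n = 12(ln 12 − 1) n. Then the (1/2) ln(2π·12n) correction.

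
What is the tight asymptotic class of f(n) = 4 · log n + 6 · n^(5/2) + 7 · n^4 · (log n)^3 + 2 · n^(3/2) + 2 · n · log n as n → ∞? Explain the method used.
f(n) ∈ Θ(n^4 · (log n)^3)

Compare the terms by growth order. For large n, n^a · (log n)^b dominates n^a' · (log n)^b' iff a > a', or (a = a' and b > b'). Ranking the 5 terms shows the dominant one is 7 · n^4 · (log n)^3. Hence f(n) ∈ Θ(n^4 · (log n)^3).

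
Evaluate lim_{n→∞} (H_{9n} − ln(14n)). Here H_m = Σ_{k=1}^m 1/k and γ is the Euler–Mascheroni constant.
lim = ln(9/14) + γ

By Euler-Maclaurin, H_m = ln m + γ + O(1/m). So
  H_{9n} − ln(14n) = ln(9n) + γ − ln(14n) + O(1/n)
                       = ln(9/14) + γ + O(1/n).
Hence the limit is ln(9/14) + γ.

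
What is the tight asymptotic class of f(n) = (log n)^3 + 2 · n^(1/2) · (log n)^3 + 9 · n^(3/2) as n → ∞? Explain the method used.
f(n) ∈ Θ(n^(3/2))

Compare the terms by growth order. For large n, n^a · (log n)^b dominates n^a' · (log n)^b' iff a > a', or (a = a' and b > b'). Ranking the 3 terms shows the dominant one is 9 · n^(3/2). Hence f(n) ∈ Θ(n^(3/2)).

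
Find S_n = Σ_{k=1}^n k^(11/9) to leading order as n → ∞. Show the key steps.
S_n ~ (9/20) · n^(20/9)

Integral comparison: Σ_{k=1}^n k^(11/9) = ∫_0^n x^(11/9) dx + O(n^(11/9)). The integral is n^(1 + 11/9) / (1 + 11/9) = n^((11+9)/9) / ((11+9)/9) = (9/20) · n^(20/9).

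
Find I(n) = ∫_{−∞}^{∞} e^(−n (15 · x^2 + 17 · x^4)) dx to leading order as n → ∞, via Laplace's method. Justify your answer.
I(n) ~ sqrt(π/(15n))

φ(x) = 15 · x^2 + 17 · x^4 has its unique global minimum at x* = 0 (since φ'(x) = 30x + 68x^3 = 0 only at x = 0 for real x with both coefficients positive, and φ → ∞ as |x| → ∞). At x* = 0, φ(0) = 0 and φ''(0) = 30. Laplace's method then gives
  I(n) ~ sqrt(2π / (n · φ''(0))) · e^(−n φ(0)) = sqrt(2π / (30n)) = sqrt(π/(15n)).
The 17 · x^4 term contributes only at subleading order (an O(1/n) relative correction).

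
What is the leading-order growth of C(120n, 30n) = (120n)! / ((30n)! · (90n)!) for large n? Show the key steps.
C(120n, 30n) ~ (256/27)^(30n) · sqrt(2/(3π·30n))

Write N = 30n. Apply Stirling to each factorial:
  (4N)! ~ sqrt(2π·4N) · (4N/e)^(4N),
  N! ~ sqrt(2π N) · (N/e)^N,
  (3N)! ~ sqrt(2π·3N) · (3N/e)^(3N).
The exponential factors combine to (4N)^(4N) / (N^N · (3N)^(3N)) = 4^(4N)/3^(3N) = (4^4/3^3)^N = (256/27)^N.
The square-root prefactors combine to sqrt(2π·4N) / (sqrt(2π N)·sqrt(2π·3N)) = sqrt(4 / (2π·3·N)) = sqrt(2/(3π·30n)).
Substituting N = 30n: C(120n, 30n) ~ (256/27)^(30n) · sqrt(2/(3π·30n)).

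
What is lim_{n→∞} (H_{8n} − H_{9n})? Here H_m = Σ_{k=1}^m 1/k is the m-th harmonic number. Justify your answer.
lim = ln(8/9)

Euler-Maclaurin gives H_m = ln m + γ + 1/(2m) + O(1/m^2). The γ and O(1/m) terms cancel in the difference:
  H_{8n} − H_{9n} = ln(8n) − ln(9n) + O(1/n) = ln(8/9) + O(1/n).
Hence the limit is ln(8/9).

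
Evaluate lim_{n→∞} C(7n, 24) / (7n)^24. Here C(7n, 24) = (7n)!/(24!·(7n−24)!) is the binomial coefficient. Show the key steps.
lim = 1/24! = 1/620448401733239439360000

With N = 7n → ∞: C(N, 24) / N^24 = [N(N−1)…(N−23)] / (24! · N^24) = (1/24!) · 1 · (1 − 1/(7n)) · … · (1 − 23/(7n)). Each factor → 1 as N → ∞, so the limit is 1/24! = 1/620448401733239439360000.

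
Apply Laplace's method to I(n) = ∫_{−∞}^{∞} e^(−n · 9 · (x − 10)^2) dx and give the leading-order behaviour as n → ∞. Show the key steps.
I(n) = sqrt(π/(9n))

Here φ(x) = 9 · (x − 10)^2 has its unique minimum at x* = 10 with φ(x*) = 0 and φ''(x*) = 18. Laplace's method gives
  I(n) ~ e^(−n φ(x*)) · sqrt(2π / (n · φ''(x*))) = sqrt(2π / (18n)) = sqrt(π/(9n)).
This is exact: substituting u = (x − 10)·sqrt(9n) gives I(n) = (1/sqrt(9n)) ∫_{−∞}^{∞} e^(−u^2) du = sqrt(π/(9n)).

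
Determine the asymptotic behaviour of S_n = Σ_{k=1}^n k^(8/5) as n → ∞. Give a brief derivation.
S_n ~ (5/13) · n^(13/5)

Integral comparison: Σ_{k=1}^n k^(8/5) = ∫_0^n x^(8/5) dx + O(n^(8/5)). The integral is n^(1 + 8/5) / (1 + 8/5) = n^((8+5)/5) / ((8+5)/5) = (5/13) · n^(13/5).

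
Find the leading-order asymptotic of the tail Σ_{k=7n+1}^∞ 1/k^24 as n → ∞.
Σ_{k>7n} 1/k^24 ~ 1/(23 · (7n)^23)

Compare to the integral: ∫_{7n}^∞ x^(−24) dx = [−x^(−23)/23]_{7n}^∞ = 1/((24−1)·(7n)^23). Euler-Maclaurin then gives
  Σ_{k>7n} 1/k^24 = ∫_{7n}^∞ dx/x^24 − 1/(2·(7n)^24) + O(1/(7n)^25).
(Equivalently this is ζ(24) − Σ_{k≤7n} 1/k^24.)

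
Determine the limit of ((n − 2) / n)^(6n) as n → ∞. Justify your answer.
lim = e^(−12)

Rewrite as (1 − 2/n)^(6n). By the standard limit (1 + x/n)^n → e^x, we have (1 − 2/n)^n → e^(−2), and raising to the 6th power gives e^(−12).
More precisely, ln[(1 − 2/n)^(6n)] = 6n · ln(1 − 2/n) = 6n · (-2/n + O(1/n^2)) = -12 + O(1/n) → -12.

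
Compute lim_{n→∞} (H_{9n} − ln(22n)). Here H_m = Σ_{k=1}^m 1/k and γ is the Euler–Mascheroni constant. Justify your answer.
lim = ln(9/22) + γ

By Euler-Maclaurin, H_m = ln m + γ + O(1/m). So
  H_{9n} − ln(22n) = ln(9n) + γ − ln(22n) + O(1/n)
                       = ln(9/22) + γ + O(1/n).
Hence the limit is ln(9/22) + γ.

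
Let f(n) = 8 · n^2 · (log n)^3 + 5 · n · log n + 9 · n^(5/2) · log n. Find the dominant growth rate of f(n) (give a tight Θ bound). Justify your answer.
f(n) ∈ Θ(n^(5/2) · log n)

Compare the terms by growth order. For large n, n^a · (log n)^b dominates n^a' · (log n)^b' iff a > a', or (a = a' and b > b'). Ranking the 3 terms shows the dominant one is 9 · n^(5/2) · log n. Hence f(n) ∈ Θ(n^(5/2) · log n).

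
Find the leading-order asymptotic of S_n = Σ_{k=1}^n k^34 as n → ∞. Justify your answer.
S_n ~ n^35 / 35

By integral comparison (Euler-Maclaurin), Σ_{k=1}^n k^34 = ∫_0^n x^34 dx + O(n^34) = n^35/35 + O(n^34). (Equivalently, Faulhaber's formula gives the same leading term.)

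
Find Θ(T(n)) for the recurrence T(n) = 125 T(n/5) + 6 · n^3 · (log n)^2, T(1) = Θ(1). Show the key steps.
T(n) = Θ(n^3 · (log n)^3)

Here log_5 125 = 3 and f(n) = 6 · n^3 · (log n)^2 = Θ(n^(log_5 125) · (log n)^2). This is the extended Case 2 of the master theorem (f matches the critical exponent up to log factors), giving T(n) = Θ(n^(log_5 125) · (log n)^(2+1)) = Θ(n^3 · (log n)^3).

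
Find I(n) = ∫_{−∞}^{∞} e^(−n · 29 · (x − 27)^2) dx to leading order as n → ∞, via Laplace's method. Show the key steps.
I(n) = sqrt(π/(29n))

Here φ(x) = 29 · (x − 27)^2 has its unique minimum at x* = 27 with φ(x*) = 0 and φ''(x*) = 58. Laplace's method gives
  I(n) ~ e^(−n φ(x*)) · sqrt(2π / (n · φ''(x*))) = sqrt(2π / (58n)) = sqrt(π/(29n)).
This is exact: substituting u = (x − 27)·sqrt(29n) gives I(n) = (1/sqrt(29n)) ∫_{−∞}^{∞} e^(−u^2) du = sqrt(π/(29n)).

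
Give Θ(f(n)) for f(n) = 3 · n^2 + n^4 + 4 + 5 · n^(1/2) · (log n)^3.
f(n) ∈ Θ(n^4)

Compare the terms by growth order. For large n, n^a · (log n)^b dominates n^a' · (log n)^b' iff a > a', or (a = a' and b > b'). Ranking the 4 terms shows the dominant one is n^4. Hence f(n) ∈ Θ(n^4).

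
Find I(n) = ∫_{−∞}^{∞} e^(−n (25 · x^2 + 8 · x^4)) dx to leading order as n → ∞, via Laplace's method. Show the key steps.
I(n) ~ sqrt(π/(25n))

φ(x) = 25 · x^2 + 8 · x^4 has its unique global minimum at x* = 0 (since φ'(x) = 50x + 32x^3 = 0 only at x = 0 for real x with both coefficients positive, and φ → ∞ as |x| → ∞). At x* = 0, φ(0) = 0 and φ''(0) = 50. Laplace's method then gives
  I(n) ~ sqrt(2π / (n · φ''(0))) · e^(−n φ(0)) = sqrt(2π / (50n)) = sqrt(π/(25n)).
The 8 · x^4 term contributes only at subleading order (an O(1/n) relative correction).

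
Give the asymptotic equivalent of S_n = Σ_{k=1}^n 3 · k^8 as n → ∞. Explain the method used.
S_n ~ n^9 / 3

By integral comparison (Euler-Maclaurin), Σ_{k=1}^n 3 · k^8 = 3 · ∫_0^n x^8 dx + O(n^8) = 3 · n^9/9 = n^9 / 3 + O(n^8). (Equivalently, Faulhaber's formula gives the same leading term.)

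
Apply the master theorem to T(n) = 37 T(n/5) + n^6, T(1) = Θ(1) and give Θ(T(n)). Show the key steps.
T(n) = Θ(n^6)

log_5 37 ≈ 2.244. f(n) = n^6 dominates n^(log_5 37) since 6 > 2.244, and the regularity condition a·f(n/b) = 37·(n/5)^6 = (37/15625)·n^6 ≤ c·f(n) holds with c = 37/15625 ≈ 0.00237 < 1. So this is Case 3: T(n) = Θ(f(n)) = Θ(n^6).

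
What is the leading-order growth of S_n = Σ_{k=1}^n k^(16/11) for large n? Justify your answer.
S_n ~ (11/27) · n^(27/11)

Integral comparison: Σ_{k=1}^n k^(16/11) = ∫_0^n x^(16/11) dx + O(n^(16/11)). The integral is n^(1 + 16/11) / (1 + 16/11) = n^((16+11)/11) / ((16+11)/11) = (11/27) · n^(27/11).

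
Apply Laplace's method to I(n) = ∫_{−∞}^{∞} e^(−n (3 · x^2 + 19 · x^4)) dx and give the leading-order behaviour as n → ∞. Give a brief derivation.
I(n) ~ sqrt(π/(3n))

φ(x) = 3 · x^2 + 19 · x^4 has its unique global minimum at x* = 0 (since φ'(x) = 6x + 76x^3 = 0 only at x = 0 for real x with both coefficients positive, and φ → ∞ as |x| → ∞). At x* = 0, φ(0) = 0 and φ''(0) = 6. Laplace's method then gives
  I(n) ~ sqrt(2π / (n · φ''(0))) · e^(−n φ(0)) = sqrt(2π / (6n)) = sqrt(π/(3n)).
The 19 · x^4 term contributes only at subleading order (an O(1/n) relative correction).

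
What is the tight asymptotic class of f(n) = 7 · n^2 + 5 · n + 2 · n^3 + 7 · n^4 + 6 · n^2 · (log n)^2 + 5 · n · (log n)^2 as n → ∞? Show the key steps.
f(n) ∈ Θ(n^4)

Compare the terms by growth order. For large n, n^a · (log n)^b dominates n^a' · (log n)^b' iff a > a', or (a = a' and b > b'). Ranking the 6 terms shows the dominant one is 7 · n^4. Hence f(n) ∈ Θ(n^4).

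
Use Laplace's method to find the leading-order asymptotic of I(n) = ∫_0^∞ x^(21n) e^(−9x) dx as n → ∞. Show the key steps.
I(n) ~ (sqrt(2π·21n) / 9) · (21n/(9e))^(21n)

Write the integrand as exp(21n ln x − 9x) and set f(x) = 21n ln x − 9x. Then f'(x) = 21n/x − 9 = 0 at x* = 21n/9, and f''(x*) = −21n/x*^2 = −9^2/(21n). Laplace's method (interior maximum) gives
  I(n) ~ e^(f(x*)) · sqrt(2π / |f''(x*)|)
        = exp(21n ln(21n/9) − 21n) · sqrt(2π · 21n / 9^2)
        = (21n/9)^(21n) e^(−21n) · sqrt(2π·21n) / 9
        = (sqrt(2π·21n) / 9) · (21n/(9e))^(21n).
This matches Γ(21n+1)/9^(21n+1) with Stirling applied to Γ.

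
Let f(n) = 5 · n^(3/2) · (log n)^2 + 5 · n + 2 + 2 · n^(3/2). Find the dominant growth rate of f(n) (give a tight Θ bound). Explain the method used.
f(n) ∈ Θ(n^(3/2) · (log n)^2)

Compare the terms by growth order. For large n, n^a · (log n)^b dominates n^a' · (log n)^b' iff a > a', or (a = a' and b > b'). Ranking the 4 terms shows the dominant one is 5 · n^(3/2) · (log n)^2. Hence f(n) ∈ Θ(n^(3/2) · (log n)^2).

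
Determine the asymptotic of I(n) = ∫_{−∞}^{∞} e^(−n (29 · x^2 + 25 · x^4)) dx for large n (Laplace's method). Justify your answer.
I(n) ~ sqrt(π/(29n))

φ(x) = 29 · x^2 + 25 · x^4 has its unique global minimum at x* = 0 (since φ'(x) = 58x + 100x^3 = 0 only at x = 0 for real x with both coefficients positive, and φ → ∞ as |x| → ∞). At x* = 0, φ(0) = 0 and φ''(0) = 58. Laplace's method then gives
  I(n) ~ sqrt(2π / (n · φ''(0))) · e^(−n φ(0)) = sqrt(2π / (58n)) = sqrt(π/(29n)).
The 25 · x^4 term contributes only at subleading order (an O(1/n) relative correction).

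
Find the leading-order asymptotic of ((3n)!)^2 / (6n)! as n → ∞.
((3n)!)^2/(6n)! ~ ((2π·3n)^(1/2) / sqrt(2)) · 2^(−2·3n)  →  0

Write N = 3n. Stirling: N! ~ sqrt(2π N)(N/e)^N and (2N)! ~ sqrt(2π·2N)·(2N/e)^(2N).
  (N!)^2/(2N)! ~ (2π N)^(2/2) (N/e)^(2N) / [sqrt(2π·2N) (2N/e)^(2N)]
     = (2π N)^(2/2) / sqrt(2π·2N) · (N/(2N))^(2N)
     = (2π N)^((2−1)/2) / sqrt(2) · 2^(−2N).
Since 2^2 > 1, the factor 2^(−2N) decays exponentially, so the ratio → 0. Substituting N = 3n gives the stated form.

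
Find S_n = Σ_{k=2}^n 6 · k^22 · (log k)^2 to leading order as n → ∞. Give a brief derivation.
S_n ~ 6 · n^23 · (log n)^2 / 23

By integral comparison, S_n = ∫_1^n 6 · x^22 · (log x)^2 dx + O(n^22 · (log n)^2). For the integral, the leading term of ∫_1^n x^22 (log x)^2 dx is n^23/23 · (log n)^2 (by repeated integration by parts; each step lowers the log-exponent and produces a relatively O(1/log n) correction). Hence S_n ~ 6 · n^23 · (log n)^2 / 23.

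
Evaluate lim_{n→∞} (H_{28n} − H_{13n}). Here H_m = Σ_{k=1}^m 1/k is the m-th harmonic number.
lim = ln(28/13)

Euler-Maclaurin gives H_m = ln m + γ + 1/(2m) + O(1/m^2). The γ and O(1/m) terms cancel in the difference:
  H_{28n} − H_{13n} = ln(28n) − ln(13n) + O(1/n) = ln(28/13) + O(1/n).
Hence the limit is ln(28/13).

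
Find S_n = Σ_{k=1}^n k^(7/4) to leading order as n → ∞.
S_n ~ (4/11) · n^(11/4)

Integral comparison: Σ_{k=1}^n k^(7/4) = ∫_0^n x^(7/4) dx + O(n^(7/4)). The integral is n^(1 + 7/4) / (1 + 7/4) = n^((7+4)/4) / ((7+4)/4) = (4/11) · n^(11/4).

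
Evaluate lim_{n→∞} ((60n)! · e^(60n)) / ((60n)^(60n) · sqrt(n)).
lim = sqrt(2π·60)

Stirling: (60n)! ~ sqrt(2π·60n) · (60n/e)^(60n). Hence
  (60n)! · e^(60n) / (60n)^(60n) ~ sqrt(2π·60n).
Dividing by sqrt(n): sqrt(2π·60n) / sqrt(n) = sqrt(2π·60) · n^((1−1)/2), so the limit is sqrt(2π·60).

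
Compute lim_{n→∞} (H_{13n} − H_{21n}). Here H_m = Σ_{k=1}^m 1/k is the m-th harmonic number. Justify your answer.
lim = ln(13/21)

Euler-Maclaurin gives H_m = ln m + γ + 1/(2m) + O(1/m^2). The γ and O(1/m) terms cancel in the difference:
  H_{13n} − H_{21n} = ln(13n) − ln(21n) + O(1/n) = ln(13/21) + O(1/n).
Hence the limit is ln(13/21).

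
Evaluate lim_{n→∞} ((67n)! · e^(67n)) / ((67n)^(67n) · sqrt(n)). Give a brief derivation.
lim = sqrt(2π·67)

Stirling: (67n)! ~ sqrt(2π·67n) · (67n/e)^(67n). Hence
  (67n)! · e^(67n) / (67n)^(67n) ~ sqrt(2π·67n).
Dividing by sqrt(n): sqrt(2π·67n) / sqrt(n) = sqrt(2π·67) · n^((1−1)/2), so the limit is sqrt(2π·67).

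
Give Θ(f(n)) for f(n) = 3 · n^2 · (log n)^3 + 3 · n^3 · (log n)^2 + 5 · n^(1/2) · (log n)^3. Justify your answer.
f(n) ∈ Θ(n^3 · (log n)^2)

Compare the terms by growth order. For large n, n^a · (log n)^b dominates n^a' · (log n)^b' iff a > a', or (a = a' and b > b'). Ranking the 3 terms shows the dominant one is 3 · n^3 · (log n)^2. Hence f(n) ∈ Θ(n^3 · (log n)^2).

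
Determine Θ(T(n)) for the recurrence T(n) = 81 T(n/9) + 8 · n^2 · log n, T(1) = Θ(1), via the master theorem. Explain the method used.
T(n) = Θ(n^2 · (log n)^2)

Here log_9 81 = 2 and f(n) = 8 · n^2 · log n = Θ(n^(log_9 81) · (log n)^1). This is the extended Case 2 of the master theorem (f matches the critical exponent up to log factors), giving T(n) = Θ(n^(log_9 81) · (log n)^(1+1)) = Θ(n^2 · (log n)^2).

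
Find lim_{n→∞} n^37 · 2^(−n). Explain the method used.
lim = 0

Exponentials with base > 1 dominate every fixed polynomial: for any fixed c, n^c / 2^n → 0 as n → ∞ (e.g. by the ratio test, or by writing 2^n = e^(n ln 2) and noting e^(n ln 2) / n^c → ∞). Hence n^37 · 2^(−n) = n^37 / 2^n → 0.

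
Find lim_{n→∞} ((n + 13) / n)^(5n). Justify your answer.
lim = e^65

Rewrite as (1 + 13/n)^(5n). By the standard limit (1 + x/n)^n → e^x, we have (1 + 13/n)^n → e^13, and raising to the 5th power gives e^65.
More precisely, ln[(1 + 13/n)^(5n)] = 5n · ln(1 + 13/n) = 5n · (13/n + O(1/n^2)) = 65 + O(1/n) → 65.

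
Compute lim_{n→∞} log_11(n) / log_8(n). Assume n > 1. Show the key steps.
lim = ln(8) / ln(11) = log_11(8)

Change of base: log_11(n) = ln n / ln 11 and log_8(n) = ln n / ln 8. The ratio is (ln n / ln 11) · (ln 8 / ln n) = ln 8 / ln 11, a constant independent of n. So the limit is ln 8 / ln 11 = log_11(8).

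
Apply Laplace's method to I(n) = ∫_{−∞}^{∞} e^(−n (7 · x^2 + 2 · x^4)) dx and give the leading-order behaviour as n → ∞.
I(n) ~ sqrt(π/(7n))

φ(x) = 7 · x^2 + 2 · x^4 has its unique global minimum at x* = 0 (since φ'(x) = 14x + 8x^3 = 0 only at x = 0 for real x with both coefficients positive, and φ → ∞ as |x| → ∞). At x* = 0, φ(0) = 0 and φ''(0) = 14. Laplace's method then gives
  I(n) ~ sqrt(2π / (n · φ''(0))) · e^(−n φ(0)) = sqrt(2π / (14n)) = sqrt(π/(7n)).
The 2 · x^4 term contributes only at subleading order (an O(1/n) relative correction).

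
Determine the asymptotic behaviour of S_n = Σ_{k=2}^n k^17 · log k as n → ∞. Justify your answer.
S_n ~ n^18 log n / 18 − n^18 / 324

By integral comparison, S_n = ∫_1^n x^17 · log x dx + O(n^17 · log n). For the integral, ∫ x^17 log x dx = n^18 log n / 18 − n^18/324 (integration by parts). Hence S_n ~ n^18 log n / 18 − n^18 / 324.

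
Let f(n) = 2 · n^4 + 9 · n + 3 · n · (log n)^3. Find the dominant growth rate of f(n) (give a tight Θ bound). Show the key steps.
f(n) ∈ Θ(n^4)

Compare the terms by growth order. For large n, n^a · (log n)^b dominates n^a' · (log n)^b' iff a > a', or (a = a' and b > b'). Ranking the 3 terms shows the dominant one is 2 · n^4. Hence f(n) ∈ Θ(n^4).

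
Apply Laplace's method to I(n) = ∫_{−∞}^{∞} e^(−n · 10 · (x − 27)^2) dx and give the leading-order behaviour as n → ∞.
I(n) = sqrt(π/(10n))

Here φ(x) = 10 · (x − 27)^2 has its unique minimum at x* = 27 with φ(x*) = 0 and φ''(x*) = 20. Laplace's method gives
  I(n) ~ e^(−n φ(x*)) · sqrt(2π / (n · φ''(x*))) = sqrt(2π / (20n)) = sqrt(π/(10n)).
This is exact: substituting u = (x − 27)·sqrt(10n) gives I(n) = (1/sqrt(10n)) ∫_{−∞}^{∞} e^(−u^2) du = sqrt(π/(10n)).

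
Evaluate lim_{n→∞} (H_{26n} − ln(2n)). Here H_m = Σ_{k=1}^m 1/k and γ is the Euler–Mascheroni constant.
lim = ln 13 + γ

By Euler-Maclaurin, H_m = ln m + γ + O(1/m). So
  H_{26n} − ln(2n) = ln(26n) + γ − ln(2n) + O(1/n)
                       = ln(26/2) + γ + O(1/n).
Hence the limit is ln(26/2) + γ (= ln 13).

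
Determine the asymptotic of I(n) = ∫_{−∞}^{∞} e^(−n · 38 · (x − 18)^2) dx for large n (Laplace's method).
I(n) = sqrt(π/(38n))

Here φ(x) = 38 · (x − 18)^2 has its unique minimum at x* = 18 with φ(x*) = 0 and φ''(x*) = 76. Laplace's method gives
  I(n) ~ e^(−n φ(x*)) · sqrt(2π / (n · φ''(x*))) = sqrt(2π / (76n)) = sqrt(π/(38n)).
This is exact: substituting u = (x − 18)·sqrt(38n) gives I(n) = (1/sqrt(38n)) ∫_{−∞}^{∞} e^(−u^2) du = sqrt(π/(38n)).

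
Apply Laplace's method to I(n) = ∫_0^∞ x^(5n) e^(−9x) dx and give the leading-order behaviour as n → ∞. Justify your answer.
I(n) ~ (sqrt(2π·5n) / 9) · (5n/(9e))^(5n)

Write the integrand as exp(5n ln x − 9x) and set f(x) = 5n ln x − 9x. Then f'(x) = 5n/x − 9 = 0 at x* = 5n/9, and f''(x*) = −5n/x*^2 = −9^2/(5n). Laplace's method (interior maximum) gives
  I(n) ~ e^(f(x*)) · sqrt(2π / |f''(x*)|)
        = exp(5n ln(5n/9) − 5n) · sqrt(2π · 5n / 9^2)
        = (5n/9)^(5n) e^(−5n) · sqrt(2π·5n) / 9
        = (sqrt(2π·5n) / 9) · (5n/(9e))^(5n).
This matches Γ(5n+1)/9^(5n+1) with Stirling applied to Γ.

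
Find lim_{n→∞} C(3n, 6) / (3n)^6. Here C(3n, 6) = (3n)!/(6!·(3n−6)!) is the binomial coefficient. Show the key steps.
lim = 1/6! = 1/720

With N = 3n → ∞: C(N, 6) / N^6 = [N(N−1)…(N−5)] / (6! · N^6) = (1/6!) · 1 · (1 − 1/(3n)) · … · (1 − 5/(3n)). Each factor → 1 as N → ∞, so the limit is 1/6! = 1/720.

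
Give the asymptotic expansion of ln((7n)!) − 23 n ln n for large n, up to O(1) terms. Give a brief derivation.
ln((7n)!) − 23 n ln n = −16 n ln n + 7(ln 7 − 1) n + (1/2) ln(2π·7n) + O(1/n)

Stirling: ln((7n)!) = 7n ln(7n) − 7n + (1/2) ln(2π·7n) + O(1/n).
Expand 7n ln(7n) = 7n (ln n + ln 7) = 7n ln n + 7n ln 7.
Subtract 23n ln n: leading term is (7 − 23) n ln n = −16 n ln n. The next term is 7n ln 7 − 7n = 7(ln 7 − 1) n. Then the (1/2) ln(2π·7n) correction.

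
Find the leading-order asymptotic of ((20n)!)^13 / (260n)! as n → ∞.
((20n)!)^13/(260n)! ~ ((2π·20n)^(12/2) / sqrt(13)) · 13^(−13·20n)  →  0

Write N = 20n. Stirling: N! ~ sqrt(2π N)(N/e)^N and (13N)! ~ sqrt(2π·13N)·(13N/e)^(13N).
  (N!)^13/(13N)! ~ (2π N)^(13/2) (N/e)^(13N) / [sqrt(2π·13N) (13N/e)^(13N)]
     = (2π N)^(13/2) / sqrt(2π·13N) · (N/(13N))^(13N)
     = (2π N)^((13−1)/2) / sqrt(13) · 13^(−13N).
Since 13^13 > 1, the factor 13^(−13N) decays exponentially, so the ratio → 0. Substituting N = 20n gives the stated form.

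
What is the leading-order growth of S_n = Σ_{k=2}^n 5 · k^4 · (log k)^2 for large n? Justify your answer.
S_n ~ n^5 · (log n)^2

By integral comparison, S_n = ∫_1^n 5 · x^4 · (log x)^2 dx + O(n^4 · (log n)^2). For the integral, the leading term of ∫_1^n x^4 (log x)^2 dx is n^5/5 · (log n)^2 (by repeated integration by parts; each step lowers the log-exponent and produces a relatively O(1/log n) correction). Hence S_n ~ n^5 · (log n)^2.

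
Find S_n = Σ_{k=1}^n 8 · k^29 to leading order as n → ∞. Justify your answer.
S_n ~ 4 · n^30 / 15

By integral comparison (Euler-Maclaurin), Σ_{k=1}^n 8 · k^29 = 8 · ∫_0^n x^29 dx + O(n^29) = 8 · n^30/30 = 4 · n^30 / 15 + O(n^29). (Equivalently, Faulhaber's formula gives the same leading term.)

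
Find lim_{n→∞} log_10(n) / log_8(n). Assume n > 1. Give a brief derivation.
lim = ln(8) / ln(10) = log_10(8)

Change of base: log_10(n) = ln n / ln 10 and log_8(n) = ln n / ln 8. The ratio is (ln n / ln 10) · (ln 8 / ln n) = ln 8 / ln 10, a constant independent of n. So the limit is ln 8 / ln 10 = log_10(8).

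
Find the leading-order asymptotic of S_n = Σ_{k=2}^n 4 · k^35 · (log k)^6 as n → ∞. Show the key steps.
S_n ~ n^36 · (log n)^6 / 9

By integral comparison, S_n = ∫_1^n 4 · x^35 · (log x)^6 dx + O(n^35 · (log n)^6). For the integral, the leading term of ∫_1^n x^35 (log x)^6 dx is n^36/36 · (log n)^6 (by repeated integration by parts; each step lowers the log-exponent and produces a relatively O(1/log n) correction). Hence S_n ~ n^36 · (log n)^6 / 9.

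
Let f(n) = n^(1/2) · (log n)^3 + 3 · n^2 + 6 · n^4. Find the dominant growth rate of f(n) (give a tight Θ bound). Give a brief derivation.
f(n) ∈ Θ(n^4)

Compare the terms by growth order. For large n, n^a · (log n)^b dominates n^a' · (log n)^b' iff a > a', or (a = a' and b > b'). Ranking the 3 terms shows the dominant one is 6 · n^4. Hence f(n) ∈ Θ(n^4).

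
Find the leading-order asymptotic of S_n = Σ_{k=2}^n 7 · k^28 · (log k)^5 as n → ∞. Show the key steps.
S_n ~ 7 · n^29 · (log n)^5 / 29

By integral comparison, S_n = ∫_1^n 7 · x^28 · (log x)^5 dx + O(n^28 · (log n)^5). For the integral, the leading term of ∫_1^n x^28 (log x)^5 dx is n^29/29 · (log n)^5 (by repeated integration by parts; each step lowers the log-exponent and produces a relatively O(1/log n) correction). Hence S_n ~ 7 · n^29 · (log n)^5 / 29.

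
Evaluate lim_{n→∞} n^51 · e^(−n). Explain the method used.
lim = 0

Exponentials with base > 1 dominate every fixed polynomial: for any fixed c, n^c / e^n → 0 as n → ∞ (e.g. by the ratio test, or since e^n grows faster than any power of n). Hence n^51 · e^(−n) = n^51 / e^n → 0.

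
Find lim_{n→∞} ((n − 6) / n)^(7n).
lim = e^(−42)

Rewrite as (1 − 6/n)^(7n). By the standard limit (1 + x/n)^n → e^x, we have (1 − 6/n)^n → e^(−6), and raising to the 7th power gives e^(−42).
More precisely, ln[(1 − 6/n)^(7n)] = 7n · ln(1 − 6/n) = 7n · (-6/n + O(1/n^2)) = -42 + O(1/n) → -42.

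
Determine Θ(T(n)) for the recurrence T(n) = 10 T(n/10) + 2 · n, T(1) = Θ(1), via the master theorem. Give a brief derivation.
T(n) = Θ(n log n)

log_10 10 = 1, and f(n) = 2 · n = Θ(n^(log_10 10)). This is Case 2 of the master theorem: T(n) = Θ(f(n) · log n) = Θ(n log n).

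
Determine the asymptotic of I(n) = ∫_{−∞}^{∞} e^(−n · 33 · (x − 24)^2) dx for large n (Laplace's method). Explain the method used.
I(n) = sqrt(π/(33n))

Here φ(x) = 33 · (x − 24)^2 has its unique minimum at x* = 24 with φ(x*) = 0 and φ''(x*) = 66. Laplace's method gives
  I(n) ~ e^(−n φ(x*)) · sqrt(2π / (n · φ''(x*))) = sqrt(2π / (66n)) = sqrt(π/(33n)).
This is exact: substituting u = (x − 24)·sqrt(33n) gives I(n) = (1/sqrt(33n)) ∫_{−∞}^{∞} e^(−u^2) du = sqrt(π/(33n)).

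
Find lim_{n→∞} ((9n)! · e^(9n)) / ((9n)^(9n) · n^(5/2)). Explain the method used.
lim = 0

Stirling: (9n)! ~ sqrt(2π·9n) · (9n/e)^(9n). Hence
  (9n)! · e^(9n) / (9n)^(9n) ~ sqrt(2π·9n).
Dividing by n^(5/2): sqrt(2π·9n) / n^(5/2) = sqrt(2π·9) · n^((1−5)/2), so the expression behaves like sqrt(2π·9) · n^((1−5)/2) → 0.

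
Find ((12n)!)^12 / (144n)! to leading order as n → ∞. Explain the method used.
((12n)!)^12/(144n)! ~ ((2π·12n)^(11/2) / sqrt(12)) · 12^(−12·12n)  →  0

Write N = 12n. Stirling: N! ~ sqrt(2π N)(N/e)^N and (12N)! ~ sqrt(2π·12N)·(12N/e)^(12N).
  (N!)^12/(12N)! ~ (2π N)^(12/2) (N/e)^(12N) / [sqrt(2π·12N) (12N/e)^(12N)]
     = (2π N)^(12/2) / sqrt(2π·12N) · (N/(12N))^(12N)
     = (2π N)^((12−1)/2) / sqrt(12) · 12^(−12N).
Since 12^12 > 1, the factor 12^(−12N) decays exponentially, so the ratio → 0. Substituting N = 12n gives the stated form.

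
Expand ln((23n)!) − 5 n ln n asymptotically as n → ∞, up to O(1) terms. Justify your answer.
ln((23n)!) − 5 n ln n = 18 n ln n + 23(ln 23 − 1) n + (1/2) ln(2π·23n) + O(1/n)

Stirling: ln((23n)!) = 23n ln(23n) − 23n + (1/2) ln(2π·23n) + O(1/n).
Expand 23n ln(23n) = 23n (ln n + ln 23) = 23n ln n + 23n ln 23.
Subtract 5n ln n: leading term is (23 − 5) n ln n = 18 n ln n. The next term is 23n ln 23 − 23n = 23(ln 23 − 1) n. Then the (1/2) ln(2π·23n) correction.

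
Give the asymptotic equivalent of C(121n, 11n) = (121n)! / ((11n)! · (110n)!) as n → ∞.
C(121n, 11n) ~ (285311670611/10000000000)^(11n) · sqrt(11/(20π·11n))

Write N = 11n. Apply Stirling to each factorial:
  (11N)! ~ sqrt(2π·11N) · (11N/e)^(11N),
  N! ~ sqrt(2π N) · (N/e)^N,
  (10N)! ~ sqrt(2π·10N) · (10N/e)^(10N).
The exponential factors combine to (11N)^(11N) / (N^N · (10N)^(10N)) = 11^(11N)/10^(10N) = (11^11/10^10)^N = (285311670611/10000000000)^N.
The square-root prefactors combine to sqrt(2π·11N) / (sqrt(2π N)·sqrt(2π·10N)) = sqrt(11 / (2π·10·N)) = sqrt(11/(20π·11n)).
Substituting N = 11n: C(121n, 11n) ~ (285311670611/10000000000)^(11n) · sqrt(11/(20π·11n)).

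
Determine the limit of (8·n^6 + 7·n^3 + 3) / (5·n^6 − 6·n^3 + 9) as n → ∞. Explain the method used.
lim = 8/5

For large n the leading n^6 terms dominate both numerator and denominator. Dividing top and bottom by n^6, every other term tends to 0, leaving 8/5.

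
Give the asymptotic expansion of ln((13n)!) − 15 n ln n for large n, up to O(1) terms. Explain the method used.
ln((13n)!) − 15 n ln n = −2 n ln n + 13(ln 13 − 1) n + (1/2) ln(2π·13n) + O(1/n)

Stirling: ln((13n)!) = 13n ln(13n) − 13n + (1/2) ln(2π·13n) + O(1/n).
Expand 13n ln(13n) = 13n (ln n + ln 13) = 13n ln n + 13n ln 13.
Subtract 15n ln n: leading term is (13 − 15) n ln n = −2 n ln n. The next term is 13n ln 13 − 13n = 13(ln 13 − 1) n. Then the (1/2) ln(2π·13n) correction.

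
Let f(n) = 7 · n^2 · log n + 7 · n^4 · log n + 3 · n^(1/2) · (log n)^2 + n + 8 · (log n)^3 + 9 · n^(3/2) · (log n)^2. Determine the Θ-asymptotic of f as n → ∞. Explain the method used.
f(n) ∈ Θ(n^4 · log n)

Compare the terms by growth order. For large n, n^a · (log n)^b dominates n^a' · (log n)^b' iff a > a', or (a = a' and b > b'). Ranking the 6 terms shows the dominant one is 7 · n^4 · log n. Hence f(n) ∈ Θ(n^4 · log n).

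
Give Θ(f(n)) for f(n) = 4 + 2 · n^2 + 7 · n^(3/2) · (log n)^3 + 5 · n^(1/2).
f(n) ∈ Θ(n^2)

Compare the terms by growth order. For large n, n^a · (log n)^b dominates n^a' · (log n)^b' iff a > a', or (a = a' and b > b'). Ranking the 4 terms shows the dominant one is 2 · n^2. Hence f(n) ∈ Θ(n^2).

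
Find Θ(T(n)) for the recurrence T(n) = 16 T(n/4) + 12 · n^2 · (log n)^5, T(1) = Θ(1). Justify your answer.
T(n) = Θ(n^2 · (log n)^6)

Here log_4 16 = 2 and f(n) = 12 · n^2 · (log n)^5 = Θ(n^(log_4 16) · (log n)^5). This is the extended Case 2 of the master theorem (f matches the critical exponent up to log factors), giving T(n) = Θ(n^(log_4 16) · (log n)^(5+1)) = Θ(n^2 · (log n)^6).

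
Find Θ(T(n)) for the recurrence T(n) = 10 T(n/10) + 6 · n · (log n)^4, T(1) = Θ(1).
T(n) = Θ(n · (log n)^5)

Here log_10 10 = 1 and f(n) = 6 · n · (log n)^4 = Θ(n^(log_10 10) · (log n)^4). This is the extended Case 2 of the master theorem (f matches the critical exponent up to log factors), giving T(n) = Θ(n^(log_10 10) · (log n)^(4+1)) = Θ(n · (log n)^5).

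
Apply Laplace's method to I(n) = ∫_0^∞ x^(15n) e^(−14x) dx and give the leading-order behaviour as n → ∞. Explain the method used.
I(n) ~ (sqrt(2π·15n) / 14) · (15n/(14e))^(15n)

Write the integrand as exp(15n ln x − 14x) and set f(x) = 15n ln x − 14x. Then f'(x) = 15n/x − 14 = 0 at x* = 15n/14, and f''(x*) = −15n/x*^2 = −14^2/(15n). Laplace's method (interior maximum) gives
  I(n) ~ e^(f(x*)) · sqrt(2π / |f''(x*)|)
        = exp(15n ln(15n/14) − 15n) · sqrt(2π · 15n / 14^2)
        = (15n/14)^(15n) e^(−15n) · sqrt(2π·15n) / 14
        = (sqrt(2π·15n) / 14) · (15n/(14e))^(15n).
This matches Γ(15n+1)/14^(15n+1) with Stirling applied to Γ.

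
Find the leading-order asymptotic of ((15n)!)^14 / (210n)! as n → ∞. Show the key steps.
((15n)!)^14/(210n)! ~ ((2π·15n)^(13/2) / sqrt(14)) · 14^(−14·15n)  →  0

Write N = 15n. Stirling: N! ~ sqrt(2π N)(N/e)^N and (14N)! ~ sqrt(2π·14N)·(14N/e)^(14N).
  (N!)^14/(14N)! ~ (2π N)^(14/2) (N/e)^(14N) / [sqrt(2π·14N) (14N/e)^(14N)]
     = (2π N)^(14/2) / sqrt(2π·14N) · (N/(14N))^(14N)
     = (2π N)^((14−1)/2) / sqrt(14) · 14^(−14N).
Since 14^14 > 1, the factor 14^(−14N) decays exponentially, so the ratio → 0. Substituting N = 15n gives the stated form.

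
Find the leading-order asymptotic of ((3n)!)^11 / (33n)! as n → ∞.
((3n)!)^11/(33n)! ~ ((2π·3n)^(10/2) / sqrt(11)) · 11^(−11·3n)  →  0

Write N = 3n. Stirling: N! ~ sqrt(2π N)(N/e)^N and (11N)! ~ sqrt(2π·11N)·(11N/e)^(11N).
  (N!)^11/(11N)! ~ (2π N)^(11/2) (N/e)^(11N) / [sqrt(2π·11N) (11N/e)^(11N)]
     = (2π N)^(11/2) / sqrt(2π·11N) · (N/(11N))^(11N)
     = (2π N)^((11−1)/2) / sqrt(11) · 11^(−11N).
Since 11^11 > 1, the factor 11^(−11N) decays exponentially, so the ratio → 0. Substituting N = 3n gives the stated form.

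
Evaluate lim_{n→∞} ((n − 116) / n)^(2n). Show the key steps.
lim = e^(−232)

Rewrite as (1 − 116/n)^(2n). By the standard limit (1 + x/n)^n → e^x, we have (1 − 116/n)^n → e^(−116), and raising to the 2nd power gives e^(−232).
More precisely, ln[(1 − 116/n)^(2n)] = 2n · ln(1 − 116/n) = 2n · (-116/n + O(1/n^2)) = -232 + O(1/n) → -232.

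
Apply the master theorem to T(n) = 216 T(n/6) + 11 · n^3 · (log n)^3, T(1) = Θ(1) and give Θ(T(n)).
T(n) = Θ(n^3 · (log n)^4)

Here log_6 216 = 3 and f(n) = 11 · n^3 · (log n)^3 = Θ(n^(log_6 216) · (log n)^3). This is the extended Case 2 of the master theorem (f matches the critical exponent up to log factors), giving T(n) = Θ(n^(log_6 216) · (log n)^(3+1)) = Θ(n^3 · (log n)^4).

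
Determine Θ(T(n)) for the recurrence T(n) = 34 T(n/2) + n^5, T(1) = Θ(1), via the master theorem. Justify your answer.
T(n) = Θ(n^(log_2 34))

Master theorem: compare f(n) = n^5 to n^(log_2 34) where log_2 34 ≈ 5.087. Since 5 < log_2 34, we have f(n) = O(n^(log_2 34 − ε)) for some ε > 0 — Case 1. Hence T(n) = Θ(n^(log_2 34)).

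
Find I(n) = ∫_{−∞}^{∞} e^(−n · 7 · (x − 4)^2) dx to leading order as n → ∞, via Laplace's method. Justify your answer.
I(n) = sqrt(π/(7n))

Here φ(x) = 7 · (x − 4)^2 has its unique minimum at x* = 4 with φ(x*) = 0 and φ''(x*) = 14. Laplace's method gives
  I(n) ~ e^(−n φ(x*)) · sqrt(2π / (n · φ''(x*))) = sqrt(2π / (14n)) = sqrt(π/(7n)).
This is exact: substituting u = (x − 4)·sqrt(7n) gives I(n) = (1/sqrt(7n)) ∫_{−∞}^{∞} e^(−u^2) du = sqrt(π/(7n)).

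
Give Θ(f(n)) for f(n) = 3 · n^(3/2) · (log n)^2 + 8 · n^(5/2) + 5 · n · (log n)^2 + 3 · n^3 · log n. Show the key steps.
f(n) ∈ Θ(n^3 · log n)

Compare the terms by growth order. For large n, n^a · (log n)^b dominates n^a' · (log n)^b' iff a > a', or (a = a' and b > b'). Ranking the 4 terms shows the dominant one is 3 · n^3 · log n. Hence f(n) ∈ Θ(n^3 · log n).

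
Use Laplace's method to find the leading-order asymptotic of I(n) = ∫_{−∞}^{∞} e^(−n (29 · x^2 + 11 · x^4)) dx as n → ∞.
I(n) ~ sqrt(π/(29n))

φ(x) = 29 · x^2 + 11 · x^4 has its unique global minimum at x* = 0 (since φ'(x) = 58x + 44x^3 = 0 only at x = 0 for real x with both coefficients positive, and φ → ∞ as |x| → ∞). At x* = 0, φ(0) = 0 and φ''(0) = 58. Laplace's method then gives
  I(n) ~ sqrt(2π / (n · φ''(0))) · e^(−n φ(0)) = sqrt(2π / (58n)) = sqrt(π/(29n)).
The 11 · x^4 term contributes only at subleading order (an O(1/n) relative correction).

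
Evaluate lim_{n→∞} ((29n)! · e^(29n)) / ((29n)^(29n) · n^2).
lim = 0

Stirling: (29n)! ~ sqrt(2π·29n) · (29n/e)^(29n). Hence
  (29n)! · e^(29n) / (29n)^(29n) ~ sqrt(2π·29n).
Dividing by n^2: sqrt(2π·29n) / n^2 = sqrt(2π·29) · n^((1−4)/2), so the expression behaves like sqrt(2π·29) · n^((1−4)/2) → 0.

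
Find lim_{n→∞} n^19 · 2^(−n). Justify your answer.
lim = 0

Exponentials with base > 1 dominate every fixed polynomial: for any fixed c, n^c / 2^n → 0 as n → ∞ (e.g. by the ratio test, or by writing 2^n = e^(n ln 2) and noting e^(n ln 2) / n^c → ∞). Hence n^19 · 2^(−n) = n^19 / 2^n → 0.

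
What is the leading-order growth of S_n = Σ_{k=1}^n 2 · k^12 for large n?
S_n ~ 2 · n^13 / 13

By integral comparison (Euler-Maclaurin), Σ_{k=1}^n 2 · k^12 = 2 · ∫_0^n x^12 dx + O(n^12) = 2 · n^13/13 + O(n^12). (Equivalently, Faulhaber's formula gives the same leading term.)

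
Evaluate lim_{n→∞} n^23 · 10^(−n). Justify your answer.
lim = 0

Exponentials with base > 1 dominate every fixed polynomial: for any fixed c, n^c / 10^n → 0 as n → ∞ (e.g. by the ratio test, or by writing 10^n = e^(n ln 10) and noting e^(n ln 10) / n^c → ∞). Hence n^23 · 10^(−n) = n^23 / 10^n → 0.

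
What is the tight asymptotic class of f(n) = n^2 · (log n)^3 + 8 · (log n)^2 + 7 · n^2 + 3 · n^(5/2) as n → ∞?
f(n) ∈ Θ(n^(5/2))

Compare the terms by growth order. For large n, n^a · (log n)^b dominates n^a' · (log n)^b' iff a > a', or (a = a' and b > b'). Ranking the 4 terms shows the dominant one is 3 · n^(5/2). Hence f(n) ∈ Θ(n^(5/2)).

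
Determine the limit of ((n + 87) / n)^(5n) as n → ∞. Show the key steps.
lim = e^435

Rewrite as (1 + 87/n)^(5n). By the standard limit (1 + x/n)^n → e^x, we have (1 + 87/n)^n → e^87, and raising to the 5th power gives e^435.
More precisely, ln[(1 + 87/n)^(5n)] = 5n · ln(1 + 87/n) = 5n · (87/n + O(1/n^2)) = 435 + O(1/n) → 435.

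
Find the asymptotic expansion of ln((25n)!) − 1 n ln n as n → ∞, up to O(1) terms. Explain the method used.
ln((25n)!) − 1 n ln n = 24 n ln n + 25(ln 25 − 1) n + (1/2) ln(2π·25n) + O(1/n)

Stirling: ln((25n)!) = 25n ln(25n) − 25n + (1/2) ln(2π·25n) + O(1/n).
Expand 25n ln(25n) = 25n (ln n + ln 25) = 25n ln n + 25n ln 25.
Subtract 1n ln n: leading term is (25 − 1) n ln n = 24 n ln n. The next term is 25n ln 25 − 25n = 25(ln 25 − 1) n. Then the (1/2) ln(2π·25n) correction.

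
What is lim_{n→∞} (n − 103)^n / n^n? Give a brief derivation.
lim = e^(−103)

Rewrite as (1 − 103/n)^(n). By the standard limit (1 + x/n)^n → e^x, we have (1 − 103/n)^n → e^(−103), and raising to the 1st power gives e^(−103).
More precisely, ln[(1 − 103/n)^(n)] = n · ln(1 − 103/n) = n · (-103/n + O(1/n^2)) = -103 + O(1/n) → -103.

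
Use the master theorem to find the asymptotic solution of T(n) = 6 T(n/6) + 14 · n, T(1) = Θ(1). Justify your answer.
T(n) = Θ(n log n)

log_6 6 = 1, and f(n) = 14 · n = Θ(n^(log_6 6)). This is Case 2 of the master theorem: T(n) = Θ(f(n) · log n) = Θ(n log n).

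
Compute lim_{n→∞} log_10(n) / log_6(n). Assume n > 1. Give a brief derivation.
lim = ln(6) / ln(10) = log_10(6)

Change of base: log_10(n) = ln n / ln 10 and log_6(n) = ln n / ln 6. The ratio is (ln n / ln 10) · (ln 6 / ln n) = ln 6 / ln 10, a constant independent of n. So the limit is ln 6 / ln 10 = log_10(6).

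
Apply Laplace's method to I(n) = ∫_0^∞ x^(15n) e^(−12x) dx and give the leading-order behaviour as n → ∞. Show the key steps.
I(n) ~ (sqrt(2π·15n) / 12) · (15n/(12e))^(15n)

Write the integrand as exp(15n ln x − 12x) and set f(x) = 15n ln x − 12x. Then f'(x) = 15n/x − 12 = 0 at x* = 15n/12, and f''(x*) = −15n/x*^2 = −12^2/(15n). Laplace's method (interior maximum) gives
  I(n) ~ e^(f(x*)) · sqrt(2π / |f''(x*)|)
        = exp(15n ln(15n/12) − 15n) · sqrt(2π · 15n / 12^2)
        = (15n/12)^(15n) e^(−15n) · sqrt(2π·15n) / 12
        = (sqrt(2π·15n) / 12) · (15n/(12e))^(15n).
This matches Γ(15n+1)/12^(15n+1) with Stirling applied to Γ.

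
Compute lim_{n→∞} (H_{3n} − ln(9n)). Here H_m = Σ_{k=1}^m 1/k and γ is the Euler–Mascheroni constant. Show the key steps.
lim = −ln 3 + γ

By Euler-Maclaurin, H_m = ln m + γ + O(1/m). So
  H_{3n} − ln(9n) = ln(3n) + γ − ln(9n) + O(1/n)
                       = ln(3/9) + γ + O(1/n).
Hence the limit is ln(3/9) + γ (= −ln 3).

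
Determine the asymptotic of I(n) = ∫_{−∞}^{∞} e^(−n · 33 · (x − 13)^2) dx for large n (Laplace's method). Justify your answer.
I(n) = sqrt(π/(33n))

Here φ(x) = 33 · (x − 13)^2 has its unique minimum at x* = 13 with φ(x*) = 0 and φ''(x*) = 66. Laplace's method gives
  I(n) ~ e^(−n φ(x*)) · sqrt(2π / (n · φ''(x*))) = sqrt(2π / (66n)) = sqrt(π/(33n)).
This is exact: substituting u = (x − 13)·sqrt(33n) gives I(n) = (1/sqrt(33n)) ∫_{−∞}^{∞} e^(−u^2) du = sqrt(π/(33n)).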